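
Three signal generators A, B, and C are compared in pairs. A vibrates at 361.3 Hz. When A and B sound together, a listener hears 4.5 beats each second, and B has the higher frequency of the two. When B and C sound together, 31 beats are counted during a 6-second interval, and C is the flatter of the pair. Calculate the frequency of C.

360.6333 Hz

B is above A, so f_B = 361.3 + 4.5 = 365.8 Hz.
B–C: Beat frequency = 31/6 = 5.1667 Hz.
C is below B, so f_C = 365.8 − 5.1667 = 360.6333 Hz.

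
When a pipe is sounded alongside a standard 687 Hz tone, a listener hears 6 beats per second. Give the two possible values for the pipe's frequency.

|f − 687| = 6, so f = 687 ± 6.

681 Hz or 693 Hz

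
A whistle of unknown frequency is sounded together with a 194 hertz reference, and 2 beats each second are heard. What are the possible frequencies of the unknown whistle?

|f − 194| = 2, so f = 194 ± 2.

192 Hz or 196 Hz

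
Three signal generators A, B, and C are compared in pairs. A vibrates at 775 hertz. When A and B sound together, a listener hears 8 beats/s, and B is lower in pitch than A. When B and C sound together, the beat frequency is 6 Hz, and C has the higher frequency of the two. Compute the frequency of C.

B is below A, so f_B = 775 − 8 = 767 Hz.
C is above B, so f_C = 767 + 6 = 773 Hz.

773 Hz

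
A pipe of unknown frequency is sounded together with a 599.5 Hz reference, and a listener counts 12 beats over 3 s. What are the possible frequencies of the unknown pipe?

Beat frequency = 12/3 = 4 Hz.
|f − 599.5| = 4, so f = 599.5 ± 4.

595.5 Hz or 603.5 Hz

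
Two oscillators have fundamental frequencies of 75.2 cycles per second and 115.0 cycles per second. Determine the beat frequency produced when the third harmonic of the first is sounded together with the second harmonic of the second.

4.4 Hz

Third harmonic of the first: 3·75.2 = 225.6 Hz.
Second harmonic of the second: 2·115.0 = 230.0 Hz.
f_beat = |225.6 − 230.0| = 4.4 Hz.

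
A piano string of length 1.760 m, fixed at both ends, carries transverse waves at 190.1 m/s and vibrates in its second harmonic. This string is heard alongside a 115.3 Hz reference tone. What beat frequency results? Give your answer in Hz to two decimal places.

For a string fixed at both ends, f_n = n·v/(2L) = 2·190.1/(2·1.760) = 108.0114 Hz.
f_beat = |108.0114 − 115.3| = 7.29 Hz.

7.29 Hz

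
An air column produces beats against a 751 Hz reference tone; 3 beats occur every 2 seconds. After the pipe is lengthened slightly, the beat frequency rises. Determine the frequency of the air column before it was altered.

Beat frequency = 3/2 = 1.5 Hz.
|f − 751| = 1.5, so the air column was at either 749.5 Hz or 752.5 Hz.
A longer pipe has a lower fundamental; the adjustment lowers the air column's frequency.
The beat rate rose, so the adjustment moved the air column further from 751 Hz — it was already below the reference.

749.5 Hz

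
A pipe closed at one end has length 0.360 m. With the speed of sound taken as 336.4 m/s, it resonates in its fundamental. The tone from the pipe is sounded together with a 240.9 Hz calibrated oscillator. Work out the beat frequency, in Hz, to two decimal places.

7.29 Hz

Closed pipe (odd harmonics): f_n = n·v/(4L) = 1·336.4/(4·0.360) = 233.6111 Hz.
f_beat = |233.6111 − 240.9| = 7.29 Hz.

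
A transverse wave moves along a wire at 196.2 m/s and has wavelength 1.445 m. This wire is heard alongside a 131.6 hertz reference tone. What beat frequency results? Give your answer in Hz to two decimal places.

Source frequency f = v/λ = 196.2/1.445 = 135.7785 Hz.
f_beat = |135.7785 − 131.6| = 4.18 Hz.

4.18 Hz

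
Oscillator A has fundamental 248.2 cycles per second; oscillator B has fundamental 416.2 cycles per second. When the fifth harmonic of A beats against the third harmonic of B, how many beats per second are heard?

Fifth harmonic of the first: 5·248.2 = 1241.0 Hz.
Third harmonic of the second: 3·416.2 = 1248.6 Hz.
f_beat = |1241.0 − 1248.6| = 7.6 Hz.

7.6 Hz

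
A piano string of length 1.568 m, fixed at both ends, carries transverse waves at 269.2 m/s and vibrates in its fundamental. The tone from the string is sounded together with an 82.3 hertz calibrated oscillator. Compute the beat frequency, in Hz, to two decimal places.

3.54 Hz

For a string fixed at both ends, f_n = n·v/(2L) = 1·269.2/(2·1.568) = 85.8418 Hz.
f_beat = |85.8418 − 82.3| = 3.54 Hz.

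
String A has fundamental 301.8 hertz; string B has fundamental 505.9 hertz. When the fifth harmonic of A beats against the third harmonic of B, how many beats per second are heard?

Fifth harmonic of the first: 5·301.8 = 1509.0 Hz.
Third harmonic of the second: 3·505.9 = 1517.7 Hz.
f_beat = |1509.0 − 1517.7| = 8.7 Hz.

8.7 Hz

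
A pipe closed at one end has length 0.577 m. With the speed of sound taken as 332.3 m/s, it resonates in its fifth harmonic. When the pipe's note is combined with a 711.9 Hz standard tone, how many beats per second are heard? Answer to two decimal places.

Closed pipe (odd harmonics): f_n = n·v/(4L) = 5·332.3/(4·0.577) = 719.8873 Hz.
f_beat = |719.8873 − 711.9| = 7.99 Hz.

7.99 Hz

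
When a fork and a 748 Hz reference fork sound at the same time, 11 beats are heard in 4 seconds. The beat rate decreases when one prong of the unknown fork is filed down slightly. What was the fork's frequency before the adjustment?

745.25 Hz

Beat frequency = 11/4 = 2.75 Hz.
|f − 748| = 2.75, so the fork was at either 745.25 Hz or 750.75 Hz.
Filing a prong removes mass and raises the fork's frequency; the adjustment raises the fork's frequency.
The beat rate fell, so the adjustment moved the fork toward 748 Hz — it must have started below the reference.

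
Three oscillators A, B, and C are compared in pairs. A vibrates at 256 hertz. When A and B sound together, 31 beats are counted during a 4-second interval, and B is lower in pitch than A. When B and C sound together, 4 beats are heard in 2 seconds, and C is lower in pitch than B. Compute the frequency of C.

246.25 Hz

A–B: Beat frequency = 31/4 = 7.75 Hz.
B is below A, so f_B = 256 − 7.75 = 248.25 Hz.
B–C: Beat frequency = 4/2 = 2 Hz.
C is below B, so f_C = 248.25 − 2 = 246.25 Hz.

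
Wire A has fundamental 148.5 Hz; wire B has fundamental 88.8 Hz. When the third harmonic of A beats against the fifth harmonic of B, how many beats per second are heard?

Third harmonic of the first: 3·148.5 = 445.5 Hz.
Fifth harmonic of the second: 5·88.8 = 444.0 Hz.
f_beat = |445.5 − 444.0| = 1.5 Hz.

1.5 Hz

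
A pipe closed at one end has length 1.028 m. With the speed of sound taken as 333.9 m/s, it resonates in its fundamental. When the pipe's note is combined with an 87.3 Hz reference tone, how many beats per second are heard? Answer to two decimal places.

6.10 Hz

Closed pipe (odd harmonics): f_n = n·v/(4L) = 1·333.9/(4·1.028) = 81.2014 Hz.
f_beat = |81.2014 − 87.3| = 6.10 Hz.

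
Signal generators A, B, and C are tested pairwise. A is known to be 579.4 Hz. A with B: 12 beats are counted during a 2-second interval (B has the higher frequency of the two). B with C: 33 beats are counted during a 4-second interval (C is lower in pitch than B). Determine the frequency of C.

A–B: Beat frequency = 12/2 = 6 Hz.
B is above A, so f_B = 579.4 + 6 = 585.4 Hz.
B–C: Beat frequency = 33/4 = 8.25 Hz.
C is below B, so f_C = 585.4 − 8.25 = 577.15 Hz.

577.15 Hz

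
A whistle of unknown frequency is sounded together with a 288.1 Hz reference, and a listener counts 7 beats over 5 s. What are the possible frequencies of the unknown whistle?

Beat frequency = 7/5 = 1.4 Hz.
|f − 288.1| = 1.4, so f = 288.1 ± 1.4.

286.7 Hz or 289.5 Hz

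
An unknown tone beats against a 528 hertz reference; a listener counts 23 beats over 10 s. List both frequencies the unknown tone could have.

525.7 Hz or 530.3 Hz

Beat frequency = 23/10 = 2.3 Hz.
|f − 528| = 2.3, so f = 528 ± 2.3.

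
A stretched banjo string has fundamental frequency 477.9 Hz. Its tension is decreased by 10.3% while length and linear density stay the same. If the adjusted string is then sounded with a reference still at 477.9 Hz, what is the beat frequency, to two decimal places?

25.28 Hz

For a string, f ∝ √T, so the new frequency is 477.9·√0.897 = 452.6195 Hz.
f_beat = |452.6195 − 477.9| = 25.28 Hz.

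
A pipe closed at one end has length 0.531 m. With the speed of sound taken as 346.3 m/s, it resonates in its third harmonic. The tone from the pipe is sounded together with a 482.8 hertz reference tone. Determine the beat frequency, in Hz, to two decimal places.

6.32 Hz

Closed pipe (odd harmonics): f_n = n·v/(4L) = 3·346.3/(4·0.531) = 489.1243 Hz.
f_beat = |489.1243 − 482.8| = 6.32 Hz.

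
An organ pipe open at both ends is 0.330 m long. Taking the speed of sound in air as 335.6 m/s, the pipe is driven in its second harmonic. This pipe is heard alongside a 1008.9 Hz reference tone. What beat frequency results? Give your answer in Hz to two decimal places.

Open pipe: f_n = n·v/(2L) = 2·335.6/(2·0.330) = 1016.9697 Hz.
f_beat = |1016.9697 − 1008.9| = 8.07 Hz.

8.07 Hz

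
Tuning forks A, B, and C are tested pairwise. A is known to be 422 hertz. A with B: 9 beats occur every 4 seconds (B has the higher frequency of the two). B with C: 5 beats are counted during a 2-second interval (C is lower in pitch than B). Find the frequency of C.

A–B: Beat frequency = 9/4 = 2.25 Hz.
B is above A, so f_B = 422 + 2.25 = 424.25 Hz.
B–C: Beat frequency = 5/2 = 2.5 Hz.
C is below B, so f_C = 424.25 − 2.5 = 421.75 Hz.

421.75 Hz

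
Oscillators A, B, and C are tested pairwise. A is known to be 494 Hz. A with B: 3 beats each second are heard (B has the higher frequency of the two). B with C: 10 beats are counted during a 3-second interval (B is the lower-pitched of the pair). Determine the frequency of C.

500.3333 Hz

B is above A, so f_B = 494 + 3 = 497 Hz.
B–C: Beat frequency = 10/3 = 3.3333 Hz.
C is above B, so f_C = 497 + 3.3333 = 500.3333 Hz.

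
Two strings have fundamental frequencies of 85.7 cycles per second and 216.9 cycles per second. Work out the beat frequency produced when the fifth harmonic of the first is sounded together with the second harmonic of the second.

Fifth harmonic of the first: 5·85.7 = 428.5 Hz.
Second harmonic of the second: 2·216.9 = 433.8 Hz.
f_beat = |428.5 − 433.8| = 5.3 Hz.

5.3 Hz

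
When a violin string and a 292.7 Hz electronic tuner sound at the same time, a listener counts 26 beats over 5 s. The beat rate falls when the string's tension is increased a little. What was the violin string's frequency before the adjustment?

287.5 Hz

Beat frequency = 26/5 = 5.2 Hz.
|f − 292.7| = 5.2, so the violin string was at either 287.5 Hz or 297.9 Hz.
Higher tension means higher frequency; the adjustment raises the violin string's frequency.
The beat rate fell, so the adjustment moved the violin string toward 292.7 Hz — it must have started below the reference.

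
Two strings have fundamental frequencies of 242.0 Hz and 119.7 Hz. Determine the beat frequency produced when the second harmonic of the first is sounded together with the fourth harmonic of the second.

5.2 Hz

Second harmonic of the first: 2·242.0 = 484.0 Hz.
Fourth harmonic of the second: 4·119.7 = 478.8 Hz.
f_beat = |484.0 − 478.8| = 5.2 Hz.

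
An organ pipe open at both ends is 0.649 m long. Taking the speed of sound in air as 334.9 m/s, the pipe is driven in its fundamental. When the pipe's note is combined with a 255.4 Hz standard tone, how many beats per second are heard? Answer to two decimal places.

Open pipe: f_n = n·v/(2L) = 1·334.9/(2·0.649) = 258.0123 Hz.
f_beat = |258.0123 − 255.4| = 2.61 Hz.

2.61 Hz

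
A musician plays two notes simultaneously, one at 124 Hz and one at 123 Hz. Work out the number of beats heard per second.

The beat frequency equals the magnitude of the frequency difference.
|124 − 123| = 1 Hz.

1 Hz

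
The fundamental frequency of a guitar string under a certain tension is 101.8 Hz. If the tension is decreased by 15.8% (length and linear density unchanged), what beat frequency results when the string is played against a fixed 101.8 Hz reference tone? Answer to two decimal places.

8.39 Hz

For a string, f ∝ √T, so the new frequency is 101.8·√0.842 = 93.4122 Hz.
f_beat = |93.4122 − 101.8| = 8.39 Hz.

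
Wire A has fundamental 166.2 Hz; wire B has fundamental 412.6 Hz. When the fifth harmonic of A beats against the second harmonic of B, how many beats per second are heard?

Fifth harmonic of the first: 5·166.2 = 831.0 Hz.
Second harmonic of the second: 2·412.6 = 825.2 Hz.
f_beat = |831.0 − 825.2| = 5.8 Hz.

5.8 Hz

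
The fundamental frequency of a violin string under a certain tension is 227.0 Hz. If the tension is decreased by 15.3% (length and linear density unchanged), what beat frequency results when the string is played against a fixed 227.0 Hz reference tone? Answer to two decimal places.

18.09 Hz

For a string, f ∝ √T, so the new frequency is 227.0·√0.847 = 208.9140 Hz.
f_beat = |208.9140 − 227.0| = 18.09 Hz.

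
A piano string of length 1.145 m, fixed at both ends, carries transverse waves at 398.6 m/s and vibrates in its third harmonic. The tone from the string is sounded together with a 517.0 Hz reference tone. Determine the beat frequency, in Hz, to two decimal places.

5.18 Hz

For a string fixed at both ends, f_n = n·v/(2L) = 3·398.6/(2·1.145) = 522.1834 Hz.
f_beat = |522.1834 − 517.0| = 5.18 Hz.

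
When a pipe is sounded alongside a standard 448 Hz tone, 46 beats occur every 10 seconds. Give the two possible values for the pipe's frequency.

443.4 Hz or 452.6 Hz

Beat frequency = 46/10 = 4.6 Hz.
|f − 448| = 4.6, so f = 448 ± 4.6.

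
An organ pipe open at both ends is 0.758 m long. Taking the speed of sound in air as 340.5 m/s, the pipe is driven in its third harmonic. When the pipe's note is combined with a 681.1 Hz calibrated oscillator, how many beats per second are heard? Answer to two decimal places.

Open pipe: f_n = n·v/(2L) = 3·340.5/(2·0.758) = 673.8127 Hz.
f_beat = |673.8127 − 681.1| = 7.29 Hz.

7.29 Hz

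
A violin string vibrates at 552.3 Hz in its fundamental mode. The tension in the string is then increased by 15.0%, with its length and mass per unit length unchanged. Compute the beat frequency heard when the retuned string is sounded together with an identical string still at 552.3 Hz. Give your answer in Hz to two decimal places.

39.98 Hz

For a string, f ∝ √T, so the new frequency is 552.3·√1.150 = 592.2758 Hz.
f_beat = |592.2758 − 552.3| = 39.98 Hz.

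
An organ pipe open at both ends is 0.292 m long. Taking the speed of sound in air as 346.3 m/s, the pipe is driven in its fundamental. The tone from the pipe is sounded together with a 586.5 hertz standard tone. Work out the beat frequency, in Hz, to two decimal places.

6.48 Hz

Open pipe: f_n = n·v/(2L) = 1·346.3/(2·0.292) = 592.9795 Hz.
f_beat = |592.9795 − 586.5| = 6.48 Hz.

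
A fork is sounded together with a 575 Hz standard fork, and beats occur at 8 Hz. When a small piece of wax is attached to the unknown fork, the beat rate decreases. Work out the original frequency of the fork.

|f − 575| = 8, so the fork was at either 567 Hz or 583 Hz.
Loading a fork with wax lowers its frequency; the adjustment lowers the fork's frequency.
The beat rate fell, so the adjustment moved the fork toward 575 Hz — it must have started above the reference.

583 Hz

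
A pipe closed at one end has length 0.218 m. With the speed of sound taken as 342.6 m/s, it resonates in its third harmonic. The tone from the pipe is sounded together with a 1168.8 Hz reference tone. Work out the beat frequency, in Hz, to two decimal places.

9.87 Hz

Closed pipe (odd harmonics): f_n = n·v/(4L) = 3·342.6/(4·0.218) = 1178.6697 Hz.
f_beat = |1178.6697 − 1168.8| = 9.87 Hz.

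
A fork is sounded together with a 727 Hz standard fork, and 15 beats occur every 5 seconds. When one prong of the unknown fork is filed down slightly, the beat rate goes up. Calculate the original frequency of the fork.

Beat frequency = 15/5 = 3 Hz.
|f − 727| = 3, so the fork was at either 724 Hz or 730 Hz.
Filing a prong removes mass and raises the fork's frequency; the adjustment raises the fork's frequency.
The beat rate rose, so the adjustment moved the fork further from 727 Hz — it was already above the reference.

730 Hz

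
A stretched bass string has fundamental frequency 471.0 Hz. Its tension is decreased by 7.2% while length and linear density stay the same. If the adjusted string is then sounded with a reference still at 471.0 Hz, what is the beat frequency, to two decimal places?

17.27 Hz

For a string, f ∝ √T, so the new frequency is 471.0·√0.928 = 453.7273 Hz.
f_beat = |453.7273 − 471.0| = 17.27 Hz.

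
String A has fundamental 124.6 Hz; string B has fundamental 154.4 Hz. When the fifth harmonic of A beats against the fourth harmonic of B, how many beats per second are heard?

5.4 Hz

Fifth harmonic of the first: 5·124.6 = 623.0 Hz.
Fourth harmonic of the second: 4·154.4 = 617.6 Hz.
f_beat = |623.0 − 617.6| = 5.4 Hz.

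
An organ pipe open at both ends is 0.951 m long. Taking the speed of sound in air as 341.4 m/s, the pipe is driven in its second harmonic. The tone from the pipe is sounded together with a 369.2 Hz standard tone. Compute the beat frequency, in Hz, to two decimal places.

10.21 Hz

Open pipe: f_n = n·v/(2L) = 2·341.4/(2·0.951) = 358.9905 Hz.
f_beat = |358.9905 − 369.2| = 10.21 Hz.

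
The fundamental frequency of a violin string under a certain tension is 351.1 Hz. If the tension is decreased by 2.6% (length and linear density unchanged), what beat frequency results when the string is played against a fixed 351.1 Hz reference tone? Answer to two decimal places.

4.59 Hz

For a string, f ∝ √T, so the new frequency is 351.1·√0.974 = 346.5056 Hz.
f_beat = |346.5056 − 351.1| = 4.59 Hz.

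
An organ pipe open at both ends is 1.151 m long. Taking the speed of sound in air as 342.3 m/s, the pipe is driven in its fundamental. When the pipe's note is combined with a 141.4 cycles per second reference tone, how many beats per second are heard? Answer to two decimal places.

7.30 Hz

Open pipe: f_n = n·v/(2L) = 1·342.3/(2·1.151) = 148.6968 Hz.
f_beat = |148.6968 − 141.4| = 7.30 Hz.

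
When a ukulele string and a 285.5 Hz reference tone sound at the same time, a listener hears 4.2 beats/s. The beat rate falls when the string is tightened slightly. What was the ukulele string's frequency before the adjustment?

|f − 285.5| = 4.2, so the ukulele string was at either 281.3 Hz or 289.7 Hz.
Increasing tension raises a string's frequency; the adjustment raises the ukulele string's frequency.
The beat rate fell, so the adjustment moved the ukulele string toward 285.5 Hz — it must have started below the reference.

281.3 Hz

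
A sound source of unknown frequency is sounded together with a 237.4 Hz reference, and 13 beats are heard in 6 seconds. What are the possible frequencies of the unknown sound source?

Beat frequency = 13/6 = 2.1667 Hz.
|f − 237.4| = 2.1667, so f = 237.4 ± 2.1667.

235.2333 Hz or 239.5667 Hz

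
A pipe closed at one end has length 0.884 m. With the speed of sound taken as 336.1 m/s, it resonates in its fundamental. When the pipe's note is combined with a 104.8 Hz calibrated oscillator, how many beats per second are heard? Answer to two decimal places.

9.75 Hz

Closed pipe (odd harmonics): f_n = n·v/(4L) = 1·336.1/(4·0.884) = 95.0509 Hz.
f_beat = |95.0509 − 104.8| = 9.75 Hz.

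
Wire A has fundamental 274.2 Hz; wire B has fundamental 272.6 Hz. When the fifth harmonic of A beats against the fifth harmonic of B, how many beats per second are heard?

Fifth harmonic of the first: 5·274.2 = 1371.0 Hz.
Fifth harmonic of the second: 5·272.6 = 1363.0 Hz.
f_beat = |1371.0 − 1363.0| = 8.0 Hz.

8.0 Hz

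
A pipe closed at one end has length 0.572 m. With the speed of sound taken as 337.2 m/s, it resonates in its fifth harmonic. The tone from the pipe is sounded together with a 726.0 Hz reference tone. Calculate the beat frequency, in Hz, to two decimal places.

10.89 Hz

Closed pipe (odd harmonics): f_n = n·v/(4L) = 5·337.2/(4·0.572) = 736.8881 Hz.
f_beat = |736.8881 − 726.0| = 10.89 Hz.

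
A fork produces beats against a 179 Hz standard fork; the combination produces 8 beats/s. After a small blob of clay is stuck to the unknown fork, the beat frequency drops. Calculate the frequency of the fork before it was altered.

|f − 179| = 8, so the fork was at either 171 Hz or 187 Hz.
Adding mass to a fork lowers its frequency; the adjustment lowers the fork's frequency.
The beat rate fell, so the adjustment moved the fork toward 179 Hz — it must have started above the reference.

187 Hz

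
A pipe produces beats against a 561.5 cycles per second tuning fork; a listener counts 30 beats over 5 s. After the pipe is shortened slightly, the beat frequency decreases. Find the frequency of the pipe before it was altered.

Beat frequency = 30/5 = 6 Hz.
|f − 561.5| = 6, so the pipe was at either 555.5 Hz or 567.5 Hz.
A shorter pipe has a higher fundamental; the adjustment raises the pipe's frequency.
The beat rate fell, so the adjustment moved the pipe toward 561.5 Hz — it must have started below the reference.

555.5 Hz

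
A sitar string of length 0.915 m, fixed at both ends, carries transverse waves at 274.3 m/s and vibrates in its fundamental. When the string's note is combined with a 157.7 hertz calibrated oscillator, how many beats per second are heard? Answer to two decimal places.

7.81 Hz

For a string fixed at both ends, f_n = n·v/(2L) = 1·274.3/(2·0.915) = 149.8907 Hz.
f_beat = |149.8907 − 157.7| = 7.81 Hz.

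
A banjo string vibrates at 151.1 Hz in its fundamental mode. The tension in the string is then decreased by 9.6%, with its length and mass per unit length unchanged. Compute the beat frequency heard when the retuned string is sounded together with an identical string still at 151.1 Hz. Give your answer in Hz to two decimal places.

7.44 Hz

For a string, f ∝ √T, so the new frequency is 151.1·√0.904 = 143.6642 Hz.
f_beat = |143.6642 − 151.1| = 7.44 Hz.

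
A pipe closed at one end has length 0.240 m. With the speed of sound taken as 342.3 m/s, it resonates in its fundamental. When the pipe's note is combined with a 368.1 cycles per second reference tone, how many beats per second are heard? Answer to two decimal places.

Closed pipe (odd harmonics): f_n = n·v/(4L) = 1·342.3/(4·0.240) = 356.5625 Hz.
f_beat = |356.5625 − 368.1| = 11.54 Hz.

11.54 Hz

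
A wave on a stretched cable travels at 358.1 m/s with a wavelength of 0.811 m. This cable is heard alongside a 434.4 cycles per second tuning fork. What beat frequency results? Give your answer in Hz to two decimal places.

7.15 Hz

Source frequency f = v/λ = 358.1/0.811 = 441.5536 Hz.
f_beat = |441.5536 − 434.4| = 7.15 Hz.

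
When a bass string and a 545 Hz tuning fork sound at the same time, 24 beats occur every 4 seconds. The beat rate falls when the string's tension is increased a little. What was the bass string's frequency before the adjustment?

539 Hz

Beat frequency = 24/4 = 6 Hz.
|f − 545| = 6, so the bass string was at either 539 Hz or 551 Hz.
Higher tension means higher frequency; the adjustment raises the bass string's frequency.
The beat rate fell, so the adjustment moved the bass string toward 545 Hz — it must have started below the reference.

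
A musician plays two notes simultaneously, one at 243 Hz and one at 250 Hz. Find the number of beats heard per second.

7 Hz

Beats arise from superposition of two nearby frequencies; the beat rate is |f₁ − f₂|.
|243 − 250| = 7 Hz.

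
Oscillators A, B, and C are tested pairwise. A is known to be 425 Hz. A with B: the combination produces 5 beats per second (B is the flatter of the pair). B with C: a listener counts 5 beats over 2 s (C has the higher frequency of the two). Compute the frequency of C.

B is below A, so f_B = 425 − 5 = 420 Hz.
B–C: Beat frequency = 5/2 = 2.5 Hz.
C is above B, so f_C = 420 + 2.5 = 422.5 Hz.

422.5 Hz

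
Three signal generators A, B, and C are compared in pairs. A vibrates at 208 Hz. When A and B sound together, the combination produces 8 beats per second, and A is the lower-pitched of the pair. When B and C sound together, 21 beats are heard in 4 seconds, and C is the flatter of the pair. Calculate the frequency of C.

210.75 Hz

B is above A, so f_B = 208 + 8 = 216 Hz.
B–C: Beat frequency = 21/4 = 5.25 Hz.
C is below B, so f_C = 216 − 5.25 = 210.75 Hz.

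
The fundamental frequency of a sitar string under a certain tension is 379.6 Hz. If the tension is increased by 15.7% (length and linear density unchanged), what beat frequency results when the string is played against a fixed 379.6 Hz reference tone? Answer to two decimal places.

For a string, f ∝ √T, so the new frequency is 379.6·√1.157 = 408.3127 Hz.
f_beat = |408.3127 − 379.6| = 28.71 Hz.

28.71 Hz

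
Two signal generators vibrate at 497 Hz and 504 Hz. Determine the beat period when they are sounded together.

0.143 s

f_beat = |497 − 504| = 7 Hz.
Beat period T = 1 / f_beat = 1 / 7 s.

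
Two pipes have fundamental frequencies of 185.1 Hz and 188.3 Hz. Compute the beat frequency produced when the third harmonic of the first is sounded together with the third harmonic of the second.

9.6 Hz

Third harmonic of the first: 3·185.1 = 555.3 Hz.
Third harmonic of the second: 3·188.3 = 564.9 Hz.
f_beat = |555.3 − 564.9| = 9.6 Hz.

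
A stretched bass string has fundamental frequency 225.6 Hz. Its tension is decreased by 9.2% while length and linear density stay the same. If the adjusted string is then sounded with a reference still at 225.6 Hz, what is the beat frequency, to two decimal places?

For a string, f ∝ √T, so the new frequency is 225.6·√0.908 = 214.9721 Hz.
f_beat = |214.9721 − 225.6| = 10.63 Hz.

10.63 Hz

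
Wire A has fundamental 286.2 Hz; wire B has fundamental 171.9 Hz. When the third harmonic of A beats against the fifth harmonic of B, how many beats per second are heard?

Third harmonic of the first: 3·286.2 = 858.6 Hz.
Fifth harmonic of the second: 5·171.9 = 859.5 Hz.
f_beat = |858.6 − 859.5| = 0.9 Hz.

0.9 Hz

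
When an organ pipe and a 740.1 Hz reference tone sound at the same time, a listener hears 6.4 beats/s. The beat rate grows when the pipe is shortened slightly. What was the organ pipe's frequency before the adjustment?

746.5 Hz

|f − 740.1| = 6.4, so the organ pipe was at either 733.7 Hz or 746.5 Hz.
A shorter pipe has a higher fundamental; the adjustment raises the organ pipe's frequency.
The beat rate rose, so the adjustment moved the organ pipe further from 740.1 Hz — it was already above the reference.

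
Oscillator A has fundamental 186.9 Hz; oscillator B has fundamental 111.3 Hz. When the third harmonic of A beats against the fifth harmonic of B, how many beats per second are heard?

Third harmonic of the first: 3·186.9 = 560.7 Hz.
Fifth harmonic of the second: 5·111.3 = 556.5 Hz.
f_beat = |560.7 − 556.5| = 4.2 Hz.

4.2 Hz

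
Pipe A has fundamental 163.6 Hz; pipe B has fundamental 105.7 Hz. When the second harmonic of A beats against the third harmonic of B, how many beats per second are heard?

Second harmonic of the first: 2·163.6 = 327.2 Hz.
Third harmonic of the second: 3·105.7 = 317.1 Hz.
f_beat = |327.2 − 317.1| = 10.1 Hz.

10.1 Hz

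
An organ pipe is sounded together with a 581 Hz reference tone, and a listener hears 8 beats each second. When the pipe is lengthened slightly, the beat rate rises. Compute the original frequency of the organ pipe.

|f − 581| = 8, so the organ pipe was at either 573 Hz or 589 Hz.
A longer pipe has a lower fundamental; the adjustment lowers the organ pipe's frequency.
The beat rate rose, so the adjustment moved the organ pipe further from 581 Hz — it was already below the reference.

573 Hz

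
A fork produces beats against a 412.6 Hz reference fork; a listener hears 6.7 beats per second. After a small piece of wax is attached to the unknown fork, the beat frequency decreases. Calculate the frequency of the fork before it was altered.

419.3 Hz

|f − 412.6| = 6.7, so the fork was at either 405.9 Hz or 419.3 Hz.
Loading a fork with wax lowers its frequency; the adjustment lowers the fork's frequency.
The beat rate fell, so the adjustment moved the fork toward 412.6 Hz — it must have started above the reference.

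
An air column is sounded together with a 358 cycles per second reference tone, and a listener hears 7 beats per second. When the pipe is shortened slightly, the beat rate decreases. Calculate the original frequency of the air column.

|f − 358| = 7, so the air column was at either 351 Hz or 365 Hz.
A shorter pipe has a higher fundamental; the adjustment raises the air column's frequency.
The beat rate fell, so the adjustment moved the air column toward 358 Hz — it must have started below the reference.

351 Hz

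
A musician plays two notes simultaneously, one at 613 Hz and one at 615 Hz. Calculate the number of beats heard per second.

Beats arise from superposition of two nearby frequencies; the beat rate is |f₁ − f₂|.
|613 − 615| = 2 Hz.

2 Hz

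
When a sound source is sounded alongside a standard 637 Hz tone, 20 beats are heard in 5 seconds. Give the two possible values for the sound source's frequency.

633 Hz or 641 Hz

Beat frequency = 20/5 = 4 Hz.
|f − 637| = 4, so f = 637 ± 4.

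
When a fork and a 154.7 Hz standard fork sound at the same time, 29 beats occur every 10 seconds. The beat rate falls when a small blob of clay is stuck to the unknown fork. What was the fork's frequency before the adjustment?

157.6 Hz

Beat frequency = 29/10 = 2.9 Hz.
|f − 154.7| = 2.9, so the fork was at either 151.8 Hz or 157.6 Hz.
Adding mass to a fork lowers its frequency; the adjustment lowers the fork's frequency.
The beat rate fell, so the adjustment moved the fork toward 154.7 Hz — it must have started above the reference.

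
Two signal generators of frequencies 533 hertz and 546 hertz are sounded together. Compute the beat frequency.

13 Hz

f_beat = |f₁ − f₂|.
|533 − 546| = 13 Hz.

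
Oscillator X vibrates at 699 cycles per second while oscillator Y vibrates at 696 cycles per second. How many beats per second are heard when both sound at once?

3 Hz

f_beat = |f₁ − f₂|.
|699 − 696| = 3 Hz.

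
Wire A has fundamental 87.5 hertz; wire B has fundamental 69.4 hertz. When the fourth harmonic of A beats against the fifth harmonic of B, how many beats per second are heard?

3.0 Hz

Fourth harmonic of the first: 4·87.5 = 350.0 Hz.
Fifth harmonic of the second: 5·69.4 = 347.0 Hz.
f_beat = |350.0 − 347.0| = 3.0 Hz.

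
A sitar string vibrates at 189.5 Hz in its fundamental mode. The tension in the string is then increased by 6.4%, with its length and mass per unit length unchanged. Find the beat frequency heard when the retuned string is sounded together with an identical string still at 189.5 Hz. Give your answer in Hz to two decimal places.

For a string, f ∝ √T, so the new frequency is 189.5·√1.064 = 195.4700 Hz.
f_beat = |195.4700 − 189.5| = 5.97 Hz.

5.97 Hz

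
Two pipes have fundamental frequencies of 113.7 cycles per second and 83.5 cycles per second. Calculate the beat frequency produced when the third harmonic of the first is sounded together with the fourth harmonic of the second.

Third harmonic of the first: 3·113.7 = 341.1 Hz.
Fourth harmonic of the second: 4·83.5 = 334.0 Hz.
f_beat = |341.1 − 334.0| = 7.1 Hz.

7.1 Hz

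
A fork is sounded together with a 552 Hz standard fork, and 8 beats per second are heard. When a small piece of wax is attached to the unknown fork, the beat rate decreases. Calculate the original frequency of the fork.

560 Hz

|f − 552| = 8, so the fork was at either 544 Hz or 560 Hz.
Loading a fork with wax lowers its frequency; the adjustment lowers the fork's frequency.
The beat rate fell, so the adjustment moved the fork toward 552 Hz — it must have started above the reference.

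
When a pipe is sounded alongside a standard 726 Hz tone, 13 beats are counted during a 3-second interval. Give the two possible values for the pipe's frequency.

Beat frequency = 13/3 = 4.3333 Hz.
|f − 726| = 4.3333, so f = 726 ± 4.3333.

721.6667 Hz or 730.3333 Hz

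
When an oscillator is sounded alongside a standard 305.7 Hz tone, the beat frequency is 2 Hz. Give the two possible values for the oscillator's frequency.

303.7 Hz or 307.7 Hz

|f − 305.7| = 2, so f = 305.7 ± 2.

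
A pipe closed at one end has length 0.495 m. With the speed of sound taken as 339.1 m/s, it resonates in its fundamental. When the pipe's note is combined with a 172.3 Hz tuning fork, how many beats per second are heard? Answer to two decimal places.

1.04 Hz

Closed pipe (odd harmonics): f_n = n·v/(4L) = 1·339.1/(4·0.495) = 171.2626 Hz.
f_beat = |171.2626 − 172.3| = 1.04 Hz.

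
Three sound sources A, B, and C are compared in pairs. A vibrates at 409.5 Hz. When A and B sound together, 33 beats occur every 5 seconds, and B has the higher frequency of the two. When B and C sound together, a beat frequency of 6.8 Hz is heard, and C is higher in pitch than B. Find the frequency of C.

422.9 Hz

A–B: Beat frequency = 33/5 = 6.6 Hz.
B is above A, so f_B = 409.5 + 6.6 = 416.1 Hz.
C is above B, so f_C = 416.1 + 6.8 = 422.9 Hz.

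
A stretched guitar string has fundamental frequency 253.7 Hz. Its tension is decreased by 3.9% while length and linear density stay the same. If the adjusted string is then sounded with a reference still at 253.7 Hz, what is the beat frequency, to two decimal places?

For a string, f ∝ √T, so the new frequency is 253.7·√0.961 = 248.7037 Hz.
f_beat = |248.7037 − 253.7| = 5.00 Hz.

5.00 Hz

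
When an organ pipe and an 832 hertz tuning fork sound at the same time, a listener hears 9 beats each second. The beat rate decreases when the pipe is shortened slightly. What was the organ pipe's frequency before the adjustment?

|f − 832| = 9, so the organ pipe was at either 823 Hz or 841 Hz.
A shorter pipe has a higher fundamental; the adjustment raises the organ pipe's frequency.
The beat rate fell, so the adjustment moved the organ pipe toward 832 Hz — it must have started below the reference.

823 Hz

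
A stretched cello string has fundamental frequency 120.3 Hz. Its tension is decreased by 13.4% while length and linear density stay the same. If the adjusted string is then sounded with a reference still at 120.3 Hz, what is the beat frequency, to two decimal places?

8.35 Hz

For a string, f ∝ √T, so the new frequency is 120.3·√0.866 = 111.9501 Hz.
f_beat = |111.9501 − 120.3| = 8.35 Hz.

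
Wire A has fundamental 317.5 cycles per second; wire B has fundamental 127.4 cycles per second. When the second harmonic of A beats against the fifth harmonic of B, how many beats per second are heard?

2.0 Hz

Second harmonic of the first: 2·317.5 = 635.0 Hz.
Fifth harmonic of the second: 5·127.4 = 637.0 Hz.
f_beat = |635.0 − 637.0| = 2.0 Hz.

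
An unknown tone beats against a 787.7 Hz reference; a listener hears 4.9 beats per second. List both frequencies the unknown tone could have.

|f − 787.7| = 4.9, so f = 787.7 ± 4.9.

782.8 Hz or 792.6 Hz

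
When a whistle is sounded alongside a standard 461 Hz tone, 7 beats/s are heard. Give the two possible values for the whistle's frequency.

454 Hz or 468 Hz

|f − 461| = 7, so f = 461 ± 7.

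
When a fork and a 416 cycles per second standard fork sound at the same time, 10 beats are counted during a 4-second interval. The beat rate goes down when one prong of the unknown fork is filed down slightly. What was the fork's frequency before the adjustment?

Beat frequency = 10/4 = 2.5 Hz.
|f − 416| = 2.5, so the fork was at either 413.5 Hz or 418.5 Hz.
Filing a prong removes mass and raises the fork's frequency; the adjustment raises the fork's frequency.
The beat rate fell, so the adjustment moved the fork toward 416 Hz — it must have started below the reference.

413.5 Hz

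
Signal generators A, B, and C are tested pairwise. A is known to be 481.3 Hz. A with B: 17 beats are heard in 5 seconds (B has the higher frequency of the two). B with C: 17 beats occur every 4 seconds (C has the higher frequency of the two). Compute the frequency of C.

A–B: Beat frequency = 17/5 = 3.4 Hz.
B is above A, so f_B = 481.3 + 3.4 = 484.7 Hz.
B–C: Beat frequency = 17/4 = 4.25 Hz.
C is above B, so f_C = 484.7 + 4.25 = 488.95 Hz.

488.95 Hz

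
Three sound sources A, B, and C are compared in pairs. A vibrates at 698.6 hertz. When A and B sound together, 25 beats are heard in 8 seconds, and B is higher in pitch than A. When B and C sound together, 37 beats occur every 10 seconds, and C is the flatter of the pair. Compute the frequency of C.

A–B: Beat frequency = 25/8 = 3.125 Hz.
B is above A, so f_B = 698.6 + 3.125 = 701.725 Hz.
B–C: Beat frequency = 37/10 = 3.7 Hz.
C is below B, so f_C = 701.725 − 3.7 = 698.025 Hz.

698.025 Hz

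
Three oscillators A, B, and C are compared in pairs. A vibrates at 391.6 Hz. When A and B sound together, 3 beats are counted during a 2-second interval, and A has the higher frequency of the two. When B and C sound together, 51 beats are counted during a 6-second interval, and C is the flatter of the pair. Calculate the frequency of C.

A–B: Beat frequency = 3/2 = 1.5 Hz.
B is below A, so f_B = 391.6 − 1.5 = 390.1 Hz.
B–C: Beat frequency = 51/6 = 8.5 Hz.
C is below B, so f_C = 390.1 − 8.5 = 381.6 Hz.

381.6 Hz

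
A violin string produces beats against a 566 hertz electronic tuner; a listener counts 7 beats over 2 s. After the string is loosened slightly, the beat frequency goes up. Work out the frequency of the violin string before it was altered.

Beat frequency = 7/2 = 3.5 Hz.
|f − 566| = 3.5, so the violin string was at either 562.5 Hz or 569.5 Hz.
Reducing tension lowers a string's frequency; the adjustment lowers the violin string's frequency.
The beat rate rose, so the adjustment moved the violin string further from 566 Hz — it was already below the reference.

562.5 Hz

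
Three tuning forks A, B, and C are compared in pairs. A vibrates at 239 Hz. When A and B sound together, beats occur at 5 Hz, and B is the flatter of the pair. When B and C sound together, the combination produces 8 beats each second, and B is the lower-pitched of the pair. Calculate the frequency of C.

B is below A, so f_B = 239 − 5 = 234 Hz.
C is above B, so f_C = 234 + 8 = 242 Hz.

242 Hz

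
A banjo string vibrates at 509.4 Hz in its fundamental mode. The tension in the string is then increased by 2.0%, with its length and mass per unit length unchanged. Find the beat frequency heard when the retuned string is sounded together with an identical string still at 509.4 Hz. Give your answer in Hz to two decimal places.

For a string, f ∝ √T, so the new frequency is 509.4·√1.020 = 514.4688 Hz.
f_beat = |514.4688 − 509.4| = 5.07 Hz.

5.07 Hz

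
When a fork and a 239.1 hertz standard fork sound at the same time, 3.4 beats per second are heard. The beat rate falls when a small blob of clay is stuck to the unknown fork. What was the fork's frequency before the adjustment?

242.5 Hz

|f − 239.1| = 3.4, so the fork was at either 235.7 Hz or 242.5 Hz.
Adding mass to a fork lowers its frequency; the adjustment lowers the fork's frequency.
The beat rate fell, so the adjustment moved the fork toward 239.1 Hz — it must have started above the reference.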